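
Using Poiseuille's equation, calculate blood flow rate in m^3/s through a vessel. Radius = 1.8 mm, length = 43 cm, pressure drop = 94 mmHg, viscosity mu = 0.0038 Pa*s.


Q = pi*r^4*dP / (8*mu*L)
r = 0.0018 m, L = 0.43 m
dP = 94 mmHg = 12532.268 Pa
Q = 3.1618e-05 m^3/s


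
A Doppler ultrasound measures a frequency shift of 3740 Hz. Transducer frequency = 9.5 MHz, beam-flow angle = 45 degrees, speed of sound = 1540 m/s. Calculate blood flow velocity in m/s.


v = fd * c / (2 * f0 * cos(theta))
v = 3740 * 1540 / (2 * 9.5000e+06 * cos(45))
v = 0.4287 m/s


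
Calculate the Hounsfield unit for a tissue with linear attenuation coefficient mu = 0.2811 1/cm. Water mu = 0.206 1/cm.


HU = ((mu_tissue - mu_water) / mu_water) * 1000
HU = ((0.2811 - 0.206) / 0.206) * 1000
HU = 364.6


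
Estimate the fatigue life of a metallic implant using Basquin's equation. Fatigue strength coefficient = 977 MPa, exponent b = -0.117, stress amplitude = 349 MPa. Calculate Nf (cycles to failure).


sigma_a = sigma_f' * (2Nf)^b
2Nf = (sigma_a/sigma_f')^(1/b)
2Nf = (349/977)^(1/-0.117)
2Nf = 6623.747
Nf = 3312


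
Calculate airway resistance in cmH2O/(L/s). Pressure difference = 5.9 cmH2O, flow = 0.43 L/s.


R = dP / flow
R = 5.9 / 0.43
R = 13.72 cmH2O/(L/s)


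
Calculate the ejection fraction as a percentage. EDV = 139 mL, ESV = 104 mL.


SV = EDV - ESV = 139 - 104 = 35 mL
EF = SV/EDV * 100 = 35/139 * 100
EF = 25.18%


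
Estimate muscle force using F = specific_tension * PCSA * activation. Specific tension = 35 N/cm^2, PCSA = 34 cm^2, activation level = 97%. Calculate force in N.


F = sigma * PCSA * activation
F = 35 * 34 * 0.97
F = 1154 N


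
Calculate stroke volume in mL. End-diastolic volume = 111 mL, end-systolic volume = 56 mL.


SV = EDV - ESV
SV = 111 - 56
SV = 55 mL


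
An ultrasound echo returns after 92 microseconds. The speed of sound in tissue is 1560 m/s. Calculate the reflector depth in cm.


depth = c * t / 2
t = 92 us = 9.2000e-05 s
depth = 1560 * 9.2000e-05 / 2
depth = 0.07176 m = 7.176 cm


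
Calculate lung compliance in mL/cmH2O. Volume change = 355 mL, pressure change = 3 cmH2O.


C = dV / dP
C = 355 / 3
C = 118.3 mL/cmH2O


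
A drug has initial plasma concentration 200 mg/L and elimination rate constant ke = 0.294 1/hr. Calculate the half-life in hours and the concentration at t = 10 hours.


t_half = ln(2) / ke = 0.693147 / 0.294 = 2.358 hr
C(t) = C0 * exp(-ke*t) = 200 * exp(-0.294*10)
C(10) = 10.57 mg/L


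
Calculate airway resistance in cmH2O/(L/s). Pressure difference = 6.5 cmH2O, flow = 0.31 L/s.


R = dP / flow
R = 6.5 / 0.31
R = 20.97 cmH2O/(L/s)


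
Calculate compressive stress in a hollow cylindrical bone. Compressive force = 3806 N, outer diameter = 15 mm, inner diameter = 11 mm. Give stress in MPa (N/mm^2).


A = pi*(r_o^2 - r_i^2)
r_o = 7.5 mm, r_i = 5.5 mm
A = 81.6814 mm^2
sigma = F/A = 3806 / 81.6814
sigma = 46.6 MPa


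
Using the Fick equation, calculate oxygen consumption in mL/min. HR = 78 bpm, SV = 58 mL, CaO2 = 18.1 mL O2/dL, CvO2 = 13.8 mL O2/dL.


CO = HR*SV = 78*58/1000 = 4.524 L/min
a-v O2 diff = 18.1 - 13.8 = 4.3 mL/dL
VO2 = CO * (CaO2-CvO2) * 10 dL/L
VO2 = 4.524 * 4.3 * 10
VO2 = 194.5 mL/min


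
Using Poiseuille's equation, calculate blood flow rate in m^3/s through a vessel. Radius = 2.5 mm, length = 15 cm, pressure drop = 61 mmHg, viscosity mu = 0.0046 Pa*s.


Q = pi*r^4*dP / (8*mu*L)
r = 0.0025 m, L = 0.15 m
dP = 61 mmHg = 8132.642 Pa
Q = 1.8080e-04 m^3/s


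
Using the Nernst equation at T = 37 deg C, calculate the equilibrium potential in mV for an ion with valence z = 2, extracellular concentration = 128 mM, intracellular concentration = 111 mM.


E = (RT/(zF)) * ln(C_out/C_in)
T = 37 + 273.15 = 310.15 K
E = (8.314 * 310.15 / (2 * 96485)) * ln(128/111)
E = 1.904 mV


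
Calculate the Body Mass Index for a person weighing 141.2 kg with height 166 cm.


BMI = weight / height^2
height = 166 cm = 1.66 m
BMI = 141.2 / 1.66^2
BMI = 51.24 kg/m^2


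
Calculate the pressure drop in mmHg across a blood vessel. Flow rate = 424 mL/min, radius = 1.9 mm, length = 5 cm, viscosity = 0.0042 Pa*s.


dP = 8*mu*L*Q / (pi*r^4)
Q = 424 mL/min = 7.06667e-06 m^3/s
dP = 289.975 Pa = 289.975 / 133.322 mmHg = 2.175 mmHg


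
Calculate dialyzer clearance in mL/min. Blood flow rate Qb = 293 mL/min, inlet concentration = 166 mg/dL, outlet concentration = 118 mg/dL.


K = Qb * (Cb_in - Cb_out) / Cb_in
K = 293 * (166 - 118) / 166
K = 84.72 mL/min


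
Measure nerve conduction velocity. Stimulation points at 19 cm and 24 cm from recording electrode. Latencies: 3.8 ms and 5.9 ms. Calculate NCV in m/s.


Distance = (24 - 19) / 100 = 0.05 m
dt = (5.9 - 3.8) / 1000 = 0.0021 s
NCV = dist / dt = 23.81 m/s


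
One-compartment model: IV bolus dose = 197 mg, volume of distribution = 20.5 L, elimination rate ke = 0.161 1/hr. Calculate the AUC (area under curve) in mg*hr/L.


C0 = Dose/Vd = 197/20.5 = 9.60976 mg/L
AUC = C0/ke = 9.60976/0.161
AUC = 59.69 mg*hr/L


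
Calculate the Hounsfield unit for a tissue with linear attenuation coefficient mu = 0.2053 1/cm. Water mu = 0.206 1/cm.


HU = ((mu_tissue - mu_water) / mu_water) * 1000
HU = ((0.2053 - 0.206) / 0.206) * 1000
HU = -3.398


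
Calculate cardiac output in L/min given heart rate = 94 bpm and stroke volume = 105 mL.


CO = HR * SV
CO = 94 * 105 / 1000
CO = 9.87 L/min


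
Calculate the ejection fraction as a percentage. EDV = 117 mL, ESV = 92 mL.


SV = EDV - ESV = 117 - 92 = 25 mL
EF = SV/EDV * 100 = 25/117 * 100
EF = 21.37%


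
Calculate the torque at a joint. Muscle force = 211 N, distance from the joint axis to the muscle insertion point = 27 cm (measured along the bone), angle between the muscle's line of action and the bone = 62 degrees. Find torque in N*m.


Torque = F * d * sin(theta)   (moment arm = d*sin(theta))
d = 27 cm = 0.27 m
Torque = 211 * 0.27 * sin(62)
Torque = 50.3 N*m


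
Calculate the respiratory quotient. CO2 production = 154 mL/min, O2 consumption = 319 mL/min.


RQ = VCO2 / VO2
RQ = 154 / 319
RQ = 0.4828


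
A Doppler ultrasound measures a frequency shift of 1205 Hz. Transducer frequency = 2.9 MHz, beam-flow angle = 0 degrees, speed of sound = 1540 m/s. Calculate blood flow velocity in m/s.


v = fd * c / (2 * f0 * cos(theta))
v = 1205 * 1540 / (2 * 2.9000e+06 * cos(0))
v = 0.3199 m/s


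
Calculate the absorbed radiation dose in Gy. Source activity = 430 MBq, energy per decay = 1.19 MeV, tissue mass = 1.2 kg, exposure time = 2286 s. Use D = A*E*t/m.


A = 430 MBq = 4.3000e+08 Bq
E = 1.19 MeV = 1.90638e-13 J
D = A*E*t/m = 4.3000e+08*1.90638e-13*2286/1.2
D = 0.1562 Gy


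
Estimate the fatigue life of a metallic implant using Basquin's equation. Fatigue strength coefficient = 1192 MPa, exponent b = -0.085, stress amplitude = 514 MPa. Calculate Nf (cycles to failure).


sigma_a = sigma_f' * (2Nf)^b
2Nf = (sigma_a/sigma_f')^(1/b)
2Nf = (514/1192)^(1/-0.085)
2Nf = 19851.878
Nf = 9926


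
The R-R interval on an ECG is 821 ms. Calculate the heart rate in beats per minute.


HR = 60 / RR_interval(s)
RR = 821 ms = 0.821 s
HR = 60 / 0.821 = 73.08 bpm


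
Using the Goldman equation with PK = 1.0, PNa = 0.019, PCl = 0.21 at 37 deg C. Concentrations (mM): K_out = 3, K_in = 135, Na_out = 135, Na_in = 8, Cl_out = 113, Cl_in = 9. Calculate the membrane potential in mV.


Vm = (RT/F)*ln((PK*Ko + PNa*Nao + PCl*Cli)/(PK*Ki + PNa*Nai + PCl*Clo))
Numer = 7.455, Denom = 158.882
Vm = -81.76 mV


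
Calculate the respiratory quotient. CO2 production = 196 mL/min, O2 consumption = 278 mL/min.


RQ = VCO2 / VO2
RQ = 196 / 278
RQ = 0.705


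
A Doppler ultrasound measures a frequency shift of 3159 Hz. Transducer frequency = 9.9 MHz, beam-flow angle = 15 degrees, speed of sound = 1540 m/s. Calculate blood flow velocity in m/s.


v = fd * c / (2 * f0 * cos(theta))
v = 3159 * 1540 / (2 * 9.9000e+06 * cos(15))
v = 0.2544 m/s


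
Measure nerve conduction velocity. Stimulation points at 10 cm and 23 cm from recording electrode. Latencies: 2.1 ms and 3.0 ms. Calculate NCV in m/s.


Distance = (23 - 10) / 100 = 0.13 m
dt = (3.0 - 2.1) / 1000 = 9.0000e-04 s
NCV = dist / dt = 144.4 m/s


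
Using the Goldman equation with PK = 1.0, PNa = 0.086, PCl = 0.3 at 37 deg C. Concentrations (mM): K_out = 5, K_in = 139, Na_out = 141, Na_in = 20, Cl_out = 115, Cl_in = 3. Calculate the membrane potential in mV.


Vm = (RT/F)*ln((PK*Ko + PNa*Nao + PCl*Cli)/(PK*Ki + PNa*Nai + PCl*Clo))
Numer = 18.026, Denom = 175.22
Vm = -60.78 mV


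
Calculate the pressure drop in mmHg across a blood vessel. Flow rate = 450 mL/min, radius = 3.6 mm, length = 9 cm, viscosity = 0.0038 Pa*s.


dP = 8*mu*L*Q / (pi*r^4)
Q = 450 mL/min = 7.5e-06 m^3/s
dP = 38.8882 Pa = 38.8882 / 133.322 mmHg = 0.2917 mmHg


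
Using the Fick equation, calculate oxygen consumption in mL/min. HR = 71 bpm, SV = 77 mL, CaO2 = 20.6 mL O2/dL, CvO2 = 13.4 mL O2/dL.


CO = HR*SV = 71*77/1000 = 5.467 L/min
a-v O2 diff = 20.6 - 13.4 = 7.2 mL/dL
VO2 = CO * (CaO2-CvO2) * 10 dL/L
VO2 = 5.467 * 7.2 * 10
VO2 = 393.6 mL/min


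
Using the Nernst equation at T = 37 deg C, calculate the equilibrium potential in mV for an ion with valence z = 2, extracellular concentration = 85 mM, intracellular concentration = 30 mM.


E = (RT/(zF)) * ln(C_out/C_in)
T = 37 + 273.15 = 310.15 K
E = (8.314 * 310.15 / (2 * 96485)) * ln(85/30)
E = 13.92 mV


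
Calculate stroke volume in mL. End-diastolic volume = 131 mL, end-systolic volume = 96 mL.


SV = EDV - ESV
SV = 131 - 96
SV = 35 mL


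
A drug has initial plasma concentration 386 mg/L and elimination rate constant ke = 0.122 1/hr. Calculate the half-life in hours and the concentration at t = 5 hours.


t_half = ln(2) / ke = 0.693147 / 0.122 = 5.682 hr
C(t) = C0 * exp(-ke*t) = 386 * exp(-0.122*5)
C(5) = 209.7 mg/L


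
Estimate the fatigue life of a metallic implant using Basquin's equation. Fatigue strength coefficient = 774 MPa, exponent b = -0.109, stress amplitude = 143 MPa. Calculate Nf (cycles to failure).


sigma_a = sigma_f' * (2Nf)^b
2Nf = (sigma_a/sigma_f')^(1/b)
2Nf = (143/774)^(1/-0.109)
2Nf = 5351623.3
Nf = 2.6758e+06


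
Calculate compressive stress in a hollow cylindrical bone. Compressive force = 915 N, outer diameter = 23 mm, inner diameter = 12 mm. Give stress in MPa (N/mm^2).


A = pi*(r_o^2 - r_i^2)
r_o = 11.5 mm, r_i = 6 mm
A = 302.378 mm^2
sigma = F/A = 915 / 302.378
sigma = 3.026 MPa


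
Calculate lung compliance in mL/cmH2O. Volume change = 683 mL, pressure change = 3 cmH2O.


C = dV / dP
C = 683 / 3
C = 227.7 mL/cmH2O


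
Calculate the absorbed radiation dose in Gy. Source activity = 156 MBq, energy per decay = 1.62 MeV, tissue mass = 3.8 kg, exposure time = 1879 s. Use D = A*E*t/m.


A = 156 MBq = 1.5600e+08 Bq
E = 1.62 MeV = 2.59524e-13 J
D = A*E*t/m = 1.5600e+08*2.59524e-13*1879/3.8
D = 0.02002 Gy


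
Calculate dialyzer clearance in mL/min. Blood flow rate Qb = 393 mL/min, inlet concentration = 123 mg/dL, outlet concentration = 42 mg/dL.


K = Qb * (Cb_in - Cb_out) / Cb_in
K = 393 * (123 - 42) / 123
K = 258.8 mL/min


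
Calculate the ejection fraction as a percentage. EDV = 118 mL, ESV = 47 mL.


SV = EDV - ESV = 118 - 47 = 71 mL
EF = SV/EDV * 100 = 71/118 * 100
EF = 60.17%


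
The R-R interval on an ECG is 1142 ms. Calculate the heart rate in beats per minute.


HR = 60 / RR_interval(s)
RR = 1142 ms = 1.142 s
HR = 60 / 1.142 = 52.54 bpm


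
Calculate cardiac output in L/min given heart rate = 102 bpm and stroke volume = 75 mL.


CO = HR * SV
CO = 102 * 75 / 1000
CO = 7.65 L/min


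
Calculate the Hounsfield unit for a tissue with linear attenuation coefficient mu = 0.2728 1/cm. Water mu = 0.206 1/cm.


HU = ((mu_tissue - mu_water) / mu_water) * 1000
HU = ((0.2728 - 0.206) / 0.206) * 1000
HU = 324.3


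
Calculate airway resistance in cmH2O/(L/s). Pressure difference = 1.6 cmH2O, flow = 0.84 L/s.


R = dP / flow
R = 1.6 / 0.84
R = 1.905 cmH2O/(L/s)


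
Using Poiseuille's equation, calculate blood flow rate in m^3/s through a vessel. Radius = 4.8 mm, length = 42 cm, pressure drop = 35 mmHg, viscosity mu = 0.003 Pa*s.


Q = pi*r^4*dP / (8*mu*L)
r = 0.0048 m, L = 0.42 m
dP = 35 mmHg = 4666.27 Pa
Q = 7.7201e-04 m^3/s


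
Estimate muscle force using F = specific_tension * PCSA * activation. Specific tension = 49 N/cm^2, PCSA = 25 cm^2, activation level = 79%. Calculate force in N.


F = sigma * PCSA * activation
F = 49 * 25 * 0.79
F = 967.8 N


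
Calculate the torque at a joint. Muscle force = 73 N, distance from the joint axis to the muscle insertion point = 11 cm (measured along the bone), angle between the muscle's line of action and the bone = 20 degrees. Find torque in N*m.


Torque = F * d * sin(theta)   (moment arm = d*sin(theta))
d = 11 cm = 0.11 m
Torque = 73 * 0.11 * sin(20)
Torque = 2.746 N*m


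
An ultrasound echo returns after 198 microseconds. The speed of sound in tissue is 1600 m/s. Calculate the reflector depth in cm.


depth = c * t / 2
t = 198 us = 1.9800e-04 s
depth = 1600 * 1.9800e-04 / 2
depth = 0.1584 m = 15.84 cm


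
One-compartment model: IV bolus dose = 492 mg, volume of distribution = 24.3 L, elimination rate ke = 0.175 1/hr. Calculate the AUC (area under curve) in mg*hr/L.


C0 = Dose/Vd = 492/24.3 = 20.2469 mg/L
AUC = C0/ke = 20.2469/0.175
AUC = 115.7 mg*hr/L


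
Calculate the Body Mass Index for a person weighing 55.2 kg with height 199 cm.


BMI = weight / height^2
height = 199 cm = 1.99 m
BMI = 55.2 / 1.99^2
BMI = 13.94 kg/m^2


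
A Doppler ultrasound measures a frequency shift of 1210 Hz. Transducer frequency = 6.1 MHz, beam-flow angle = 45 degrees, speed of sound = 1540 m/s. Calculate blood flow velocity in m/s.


v = fd * c / (2 * f0 * cos(theta))
v = 1210 * 1540 / (2 * 6.1000e+06 * cos(45))
v = 0.216 m/s


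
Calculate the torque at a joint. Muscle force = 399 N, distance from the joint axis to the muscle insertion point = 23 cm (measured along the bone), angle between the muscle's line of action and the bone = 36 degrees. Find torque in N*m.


Torque = F * d * sin(theta)   (moment arm = d*sin(theta))
d = 23 cm = 0.23 m
Torque = 399 * 0.23 * sin(36)
Torque = 53.94 N*m


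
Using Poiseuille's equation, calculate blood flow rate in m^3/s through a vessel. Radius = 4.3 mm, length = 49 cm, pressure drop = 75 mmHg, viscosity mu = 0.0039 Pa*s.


Q = pi*r^4*dP / (8*mu*L)
r = 0.0043 m, L = 0.49 m
dP = 75 mmHg = 9999.15 Pa
Q = 7.0248e-04 m^3/s


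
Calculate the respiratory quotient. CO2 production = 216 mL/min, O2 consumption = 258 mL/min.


RQ = VCO2 / VO2
RQ = 216 / 258
RQ = 0.8372


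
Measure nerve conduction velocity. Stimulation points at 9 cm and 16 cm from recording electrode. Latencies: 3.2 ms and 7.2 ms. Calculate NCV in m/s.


Distance = (16 - 9) / 100 = 0.07 m
dt = (7.2 - 3.2) / 1000 = 0.004 s
NCV = dist / dt = 17.5 m/s


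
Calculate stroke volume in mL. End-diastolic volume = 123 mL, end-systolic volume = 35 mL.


SV = EDV - ESV
SV = 123 - 35
SV = 88 mL


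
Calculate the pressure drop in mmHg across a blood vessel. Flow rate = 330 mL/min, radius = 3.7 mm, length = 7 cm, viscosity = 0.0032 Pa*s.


dP = 8*mu*L*Q / (pi*r^4)
Q = 330 mL/min = 5.5e-06 m^3/s
dP = 16.7396 Pa = 16.7396 / 133.322 mmHg = 0.1256 mmHg


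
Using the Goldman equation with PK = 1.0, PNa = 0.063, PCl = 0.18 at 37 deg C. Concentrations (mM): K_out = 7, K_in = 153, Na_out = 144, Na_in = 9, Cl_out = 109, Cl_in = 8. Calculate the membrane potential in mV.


Vm = (RT/F)*ln((PK*Ko + PNa*Nao + PCl*Cli)/(PK*Ki + PNa*Nai + PCl*Clo))
Numer = 17.512, Denom = 173.187
Vm = -61.24 mV


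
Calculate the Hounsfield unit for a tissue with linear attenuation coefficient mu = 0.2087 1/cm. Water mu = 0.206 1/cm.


HU = ((mu_tissue - mu_water) / mu_water) * 1000
HU = ((0.2087 - 0.206) / 0.206) * 1000
HU = 13.11


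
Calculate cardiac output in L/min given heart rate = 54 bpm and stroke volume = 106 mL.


CO = HR * SV
CO = 54 * 106 / 1000
CO = 5.724 L/min


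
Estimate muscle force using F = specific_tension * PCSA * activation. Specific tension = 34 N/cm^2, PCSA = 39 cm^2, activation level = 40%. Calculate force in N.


F = sigma * PCSA * activation
F = 34 * 39 * 0.4
F = 530.4 N


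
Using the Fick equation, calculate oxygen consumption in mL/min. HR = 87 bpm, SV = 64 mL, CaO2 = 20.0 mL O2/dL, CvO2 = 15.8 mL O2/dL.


CO = HR*SV = 87*64/1000 = 5.568 L/min
a-v O2 diff = 20.0 - 15.8 = 4.2 mL/dL
VO2 = CO * (CaO2-CvO2) * 10 dL/L
VO2 = 5.568 * 4.2 * 10
VO2 = 233.9 mL/min


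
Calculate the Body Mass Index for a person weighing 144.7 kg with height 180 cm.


BMI = weight / height^2
height = 180 cm = 1.8 m
BMI = 144.7 / 1.8^2
BMI = 44.66 kg/m^2


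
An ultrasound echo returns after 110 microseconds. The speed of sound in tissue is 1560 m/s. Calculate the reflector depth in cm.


depth = c * t / 2
t = 110 us = 1.1000e-04 s
depth = 1560 * 1.1000e-04 / 2
depth = 0.0858 m = 8.58 cm


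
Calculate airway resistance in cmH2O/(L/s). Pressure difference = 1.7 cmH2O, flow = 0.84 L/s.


R = dP / flow
R = 1.7 / 0.84
R = 2.024 cmH2O/(L/s)


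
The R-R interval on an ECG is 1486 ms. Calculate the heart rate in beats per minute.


HR = 60 / RR_interval(s)
RR = 1486 ms = 1.486 s
HR = 60 / 1.486 = 40.38 bpm


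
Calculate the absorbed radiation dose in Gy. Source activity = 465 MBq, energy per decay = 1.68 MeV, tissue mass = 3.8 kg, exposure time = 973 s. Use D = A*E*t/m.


A = 465 MBq = 4.6500e+08 Bq
E = 1.68 MeV = 2.69136e-13 J
D = A*E*t/m = 4.6500e+08*2.69136e-13*973/3.8
D = 0.03204 Gy


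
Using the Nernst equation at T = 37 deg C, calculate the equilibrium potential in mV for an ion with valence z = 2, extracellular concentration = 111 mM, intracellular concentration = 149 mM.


E = (RT/(zF)) * ln(C_out/C_in)
T = 37 + 273.15 = 310.15 K
E = (8.314 * 310.15 / (2 * 96485)) * ln(111/149)
E = -3.934 mV


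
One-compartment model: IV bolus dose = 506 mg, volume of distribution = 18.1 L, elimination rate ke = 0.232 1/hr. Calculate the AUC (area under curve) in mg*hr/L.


C0 = Dose/Vd = 506/18.1 = 27.9558 mg/L
AUC = C0/ke = 27.9558/0.232
AUC = 120.5 mg*hr/L


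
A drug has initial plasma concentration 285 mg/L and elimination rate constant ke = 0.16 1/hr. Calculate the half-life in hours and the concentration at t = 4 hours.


t_half = ln(2) / ke = 0.693147 / 0.16 = 4.332 hr
C(t) = C0 * exp(-ke*t) = 285 * exp(-0.16*4)
C(4) = 150.3 mg/L


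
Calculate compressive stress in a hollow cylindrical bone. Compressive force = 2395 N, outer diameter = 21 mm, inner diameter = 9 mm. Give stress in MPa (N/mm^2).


A = pi*(r_o^2 - r_i^2)
r_o = 10.5 mm, r_i = 4.5 mm
A = 282.743 mm^2
sigma = F/A = 2395 / 282.743
sigma = 8.471 MPa


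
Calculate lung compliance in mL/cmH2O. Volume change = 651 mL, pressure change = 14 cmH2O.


C = dV / dP
C = 651 / 14
C = 46.5 mL/cmH2O


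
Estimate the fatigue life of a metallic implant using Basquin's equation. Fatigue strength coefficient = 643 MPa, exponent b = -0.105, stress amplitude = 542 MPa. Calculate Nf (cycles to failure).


sigma_a = sigma_f' * (2Nf)^b
2Nf = (sigma_a/sigma_f')^(1/b)
2Nf = (542/643)^(1/-0.105)
2Nf = 5.0907054
Nf = 2.545


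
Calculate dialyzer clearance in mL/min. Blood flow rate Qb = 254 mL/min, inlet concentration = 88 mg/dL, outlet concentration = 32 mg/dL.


K = Qb * (Cb_in - Cb_out) / Cb_in
K = 254 * (88 - 32) / 88
K = 161.6 mL/min


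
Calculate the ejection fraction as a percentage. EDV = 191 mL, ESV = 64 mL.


SV = EDV - ESV = 191 - 64 = 127 mL
EF = SV/EDV * 100 = 127/191 * 100
EF = 66.49%


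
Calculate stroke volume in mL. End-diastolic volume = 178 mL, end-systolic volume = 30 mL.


SV = EDV - ESV
SV = 178 - 30
SV = 148 mL


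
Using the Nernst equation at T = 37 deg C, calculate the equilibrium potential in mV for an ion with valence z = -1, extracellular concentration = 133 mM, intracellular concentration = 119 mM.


E = (RT/(zF)) * ln(C_out/C_in)
T = 37 + 273.15 = 310.15 K
E = (8.314 * 310.15 / (-1 * 96485)) * ln(133/119)
E = -2.973 mV


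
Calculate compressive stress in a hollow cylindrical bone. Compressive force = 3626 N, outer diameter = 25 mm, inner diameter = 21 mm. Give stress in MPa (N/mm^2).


A = pi*(r_o^2 - r_i^2)
r_o = 12.5 mm, r_i = 10.5 mm
A = 144.513 mm^2
sigma = F/A = 3626 / 144.513
sigma = 25.09 MPa


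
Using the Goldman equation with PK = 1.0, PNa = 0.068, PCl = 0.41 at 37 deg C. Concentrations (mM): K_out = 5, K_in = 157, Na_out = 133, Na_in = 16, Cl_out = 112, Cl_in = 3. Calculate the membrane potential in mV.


Vm = (RT/F)*ln((PK*Ko + PNa*Nao + PCl*Cli)/(PK*Ki + PNa*Nai + PCl*Clo))
Numer = 15.274, Denom = 204.008
Vm = -69.27 mV


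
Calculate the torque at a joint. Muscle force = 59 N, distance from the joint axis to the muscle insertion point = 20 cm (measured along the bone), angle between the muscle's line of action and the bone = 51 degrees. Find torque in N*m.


Torque = F * d * sin(theta)   (moment arm = d*sin(theta))
d = 20 cm = 0.2 m
Torque = 59 * 0.2 * sin(51)
Torque = 9.17 N*m


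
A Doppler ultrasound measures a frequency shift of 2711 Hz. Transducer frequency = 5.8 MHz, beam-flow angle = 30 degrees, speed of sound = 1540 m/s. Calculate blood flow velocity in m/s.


v = fd * c / (2 * f0 * cos(theta))
v = 2711 * 1540 / (2 * 5.8000e+06 * cos(30))
v = 0.4156 m/s


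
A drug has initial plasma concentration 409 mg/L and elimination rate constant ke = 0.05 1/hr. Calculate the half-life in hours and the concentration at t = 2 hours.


t_half = ln(2) / ke = 0.693147 / 0.05 = 13.86 hr
C(t) = C0 * exp(-ke*t) = 409 * exp(-0.05*2)
C(2) = 370.1 mg/L


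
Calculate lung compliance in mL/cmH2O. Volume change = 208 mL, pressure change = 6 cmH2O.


C = dV / dP
C = 208 / 6
C = 34.67 mL/cmH2O


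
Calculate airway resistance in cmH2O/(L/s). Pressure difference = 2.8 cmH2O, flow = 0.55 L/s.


R = dP / flow
R = 2.8 / 0.55
R = 5.091 cmH2O/(L/s)


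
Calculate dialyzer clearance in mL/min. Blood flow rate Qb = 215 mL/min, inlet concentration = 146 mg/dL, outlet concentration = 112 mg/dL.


K = Qb * (Cb_in - Cb_out) / Cb_in
K = 215 * (146 - 112) / 146
K = 50.07 mL/min


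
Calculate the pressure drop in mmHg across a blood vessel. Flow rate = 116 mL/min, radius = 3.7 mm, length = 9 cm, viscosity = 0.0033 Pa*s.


dP = 8*mu*L*Q / (pi*r^4)
Q = 116 mL/min = 1.93333e-06 m^3/s
dP = 7.80182 Pa = 7.80182 / 133.322 mmHg = 0.05852 mmHg


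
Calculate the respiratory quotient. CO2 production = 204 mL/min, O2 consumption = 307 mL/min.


RQ = VCO2 / VO2
RQ = 204 / 307
RQ = 0.6645


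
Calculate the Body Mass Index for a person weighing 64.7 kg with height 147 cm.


BMI = weight / height^2
height = 147 cm = 1.47 m
BMI = 64.7 / 1.47^2
BMI = 29.94 kg/m^2


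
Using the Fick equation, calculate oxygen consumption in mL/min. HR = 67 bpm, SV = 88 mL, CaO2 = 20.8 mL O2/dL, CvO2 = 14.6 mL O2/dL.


CO = HR*SV = 67*88/1000 = 5.896 L/min
a-v O2 diff = 20.8 - 14.6 = 6.2 mL/dL
VO2 = CO * (CaO2-CvO2) * 10 dL/L
VO2 = 5.896 * 6.2 * 10
VO2 = 365.6 mL/min


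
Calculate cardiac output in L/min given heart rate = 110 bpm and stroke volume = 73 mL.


CO = HR * SV
CO = 110 * 73 / 1000
CO = 8.03 L/min


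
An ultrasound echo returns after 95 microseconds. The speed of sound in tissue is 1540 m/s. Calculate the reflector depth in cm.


depth = c * t / 2
t = 95 us = 9.5000e-05 s
depth = 1540 * 9.5000e-05 / 2
depth = 0.07315 m = 7.315 cm


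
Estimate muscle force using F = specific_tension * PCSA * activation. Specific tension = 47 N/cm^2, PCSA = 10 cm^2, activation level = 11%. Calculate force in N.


F = sigma * PCSA * activation
F = 47 * 10 * 0.11
F = 51.7 N


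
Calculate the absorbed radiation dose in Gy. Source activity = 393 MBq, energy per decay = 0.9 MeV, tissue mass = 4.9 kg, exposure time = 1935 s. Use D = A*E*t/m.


A = 393 MBq = 3.9300e+08 Bq
E = 0.9 MeV = 1.4418e-13 J
D = A*E*t/m = 3.9300e+08*1.4418e-13*1935/4.9
D = 0.02238 Gy


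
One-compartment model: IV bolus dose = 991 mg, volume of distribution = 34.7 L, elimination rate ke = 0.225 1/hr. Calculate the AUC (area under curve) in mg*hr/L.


C0 = Dose/Vd = 991/34.7 = 28.5591 mg/L
AUC = C0/ke = 28.5591/0.225
AUC = 126.9 mg*hr/L


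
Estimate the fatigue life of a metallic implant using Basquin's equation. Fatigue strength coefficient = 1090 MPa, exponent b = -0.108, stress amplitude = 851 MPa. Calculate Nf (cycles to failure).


sigma_a = sigma_f' * (2Nf)^b
2Nf = (sigma_a/sigma_f')^(1/b)
2Nf = (851/1090)^(1/-0.108)
2Nf = 9.8933191
Nf = 4.947


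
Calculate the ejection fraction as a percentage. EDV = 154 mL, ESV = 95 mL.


SV = EDV - ESV = 154 - 95 = 59 mL
EF = SV/EDV * 100 = 59/154 * 100
EF = 38.31%


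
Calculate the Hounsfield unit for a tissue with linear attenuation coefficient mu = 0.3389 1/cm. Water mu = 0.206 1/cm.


HU = ((mu_tissue - mu_water) / mu_water) * 1000
HU = ((0.3389 - 0.206) / 0.206) * 1000
HU = 645.1


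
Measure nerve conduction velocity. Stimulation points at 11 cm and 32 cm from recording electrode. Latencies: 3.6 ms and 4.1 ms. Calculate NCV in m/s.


Distance = (32 - 11) / 100 = 0.21 m
dt = (4.1 - 3.6) / 1000 = 5.0000e-04 s
NCV = dist / dt = 420 m/s


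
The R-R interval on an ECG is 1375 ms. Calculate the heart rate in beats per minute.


HR = 60 / RR_interval(s)
RR = 1375 ms = 1.375 s
HR = 60 / 1.375 = 43.64 bpm


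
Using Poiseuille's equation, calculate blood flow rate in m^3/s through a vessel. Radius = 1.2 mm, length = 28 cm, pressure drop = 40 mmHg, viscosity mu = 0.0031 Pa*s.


Q = pi*r^4*dP / (8*mu*L)
r = 0.0012 m, L = 0.28 m
dP = 40 mmHg = 5332.88 Pa
Q = 5.0030e-06 m^3/s


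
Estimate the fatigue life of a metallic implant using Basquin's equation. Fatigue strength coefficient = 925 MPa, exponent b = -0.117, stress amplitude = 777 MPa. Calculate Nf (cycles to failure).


sigma_a = sigma_f' * (2Nf)^b
2Nf = (sigma_a/sigma_f')^(1/b)
2Nf = (777/925)^(1/-0.117)
2Nf = 4.4379825
Nf = 2.219


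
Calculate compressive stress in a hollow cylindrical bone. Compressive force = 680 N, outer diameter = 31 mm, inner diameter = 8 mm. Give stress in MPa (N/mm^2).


A = pi*(r_o^2 - r_i^2)
r_o = 15.5 mm, r_i = 4 mm
A = 704.502 mm^2
sigma = F/A = 680 / 704.502
sigma = 0.9652 MPa


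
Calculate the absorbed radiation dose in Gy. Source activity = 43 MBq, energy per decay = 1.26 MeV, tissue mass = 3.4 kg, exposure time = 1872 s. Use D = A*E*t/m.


A = 43 MBq = 4.3000e+07 Bq
E = 1.26 MeV = 2.01852e-13 J
D = A*E*t/m = 4.3000e+07*2.01852e-13*1872/3.4
D = 0.004779 Gy


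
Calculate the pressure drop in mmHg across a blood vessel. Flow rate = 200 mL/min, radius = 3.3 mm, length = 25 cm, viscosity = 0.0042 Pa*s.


dP = 8*mu*L*Q / (pi*r^4)
Q = 200 mL/min = 3.33333e-06 m^3/s
dP = 75.154 Pa = 75.154 / 133.322 mmHg = 0.5637 mmHg


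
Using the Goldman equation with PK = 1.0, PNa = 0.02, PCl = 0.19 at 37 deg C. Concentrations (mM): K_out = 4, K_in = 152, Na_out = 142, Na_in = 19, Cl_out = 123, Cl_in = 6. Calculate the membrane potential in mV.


Vm = (RT/F)*ln((PK*Ko + PNa*Nao + PCl*Cli)/(PK*Ki + PNa*Nai + PCl*Clo))
Numer = 7.98, Denom = 175.75
Vm = -82.64 mV


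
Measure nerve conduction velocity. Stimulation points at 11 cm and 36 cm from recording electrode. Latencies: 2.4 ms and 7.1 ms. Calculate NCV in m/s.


Distance = (36 - 11) / 100 = 0.25 m
dt = (7.1 - 2.4) / 1000 = 0.0047 s
NCV = dist / dt = 53.19 m/s


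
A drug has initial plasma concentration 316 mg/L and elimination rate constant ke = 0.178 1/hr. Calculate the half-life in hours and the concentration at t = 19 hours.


t_half = ln(2) / ke = 0.693147 / 0.178 = 3.894 hr
C(t) = C0 * exp(-ke*t) = 316 * exp(-0.178*19)
C(19) = 10.74 mg/L


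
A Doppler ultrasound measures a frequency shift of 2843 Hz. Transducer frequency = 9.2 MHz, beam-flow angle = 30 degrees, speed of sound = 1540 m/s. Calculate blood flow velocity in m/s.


v = fd * c / (2 * f0 * cos(theta))
v = 2843 * 1540 / (2 * 9.2000e+06 * cos(30))
v = 0.2748 m/s


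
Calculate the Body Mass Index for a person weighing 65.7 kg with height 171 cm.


BMI = weight / height^2
height = 171 cm = 1.71 m
BMI = 65.7 / 1.71^2
BMI = 22.47 kg/m^2


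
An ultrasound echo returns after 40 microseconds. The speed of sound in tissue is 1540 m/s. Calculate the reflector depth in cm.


depth = c * t / 2
t = 40 us = 4.0000e-05 s
depth = 1540 * 4.0000e-05 / 2
depth = 0.0308 m = 3.08 cm


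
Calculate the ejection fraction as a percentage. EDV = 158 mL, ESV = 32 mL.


SV = EDV - ESV = 158 - 32 = 126 mL
EF = SV/EDV * 100 = 126/158 * 100
EF = 79.75%


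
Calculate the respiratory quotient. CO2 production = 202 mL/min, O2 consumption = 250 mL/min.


RQ = VCO2 / VO2
RQ = 202 / 250
RQ = 0.808


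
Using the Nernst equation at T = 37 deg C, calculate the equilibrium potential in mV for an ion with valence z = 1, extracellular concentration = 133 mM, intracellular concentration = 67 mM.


E = (RT/(zF)) * ln(C_out/C_in)
T = 37 + 273.15 = 310.15 K
E = (8.314 * 310.15 / (1 * 96485)) * ln(133/67)
E = 18.32 mV


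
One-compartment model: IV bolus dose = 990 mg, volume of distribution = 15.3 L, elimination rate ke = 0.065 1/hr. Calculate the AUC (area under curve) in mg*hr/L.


C0 = Dose/Vd = 990/15.3 = 64.7059 mg/L
AUC = C0/ke = 64.7059/0.065
AUC = 995.5 mg*hr/L


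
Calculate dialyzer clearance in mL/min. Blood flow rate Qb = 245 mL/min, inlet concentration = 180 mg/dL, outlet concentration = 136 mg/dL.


K = Qb * (Cb_in - Cb_out) / Cb_in
K = 245 * (180 - 136) / 180
K = 59.89 mL/min


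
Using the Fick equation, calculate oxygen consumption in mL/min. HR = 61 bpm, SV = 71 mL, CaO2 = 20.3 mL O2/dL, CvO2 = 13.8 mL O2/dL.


CO = HR*SV = 61*71/1000 = 4.331 L/min
a-v O2 diff = 20.3 - 13.8 = 6.5 mL/dL
VO2 = CO * (CaO2-CvO2) * 10 dL/L
VO2 = 4.331 * 6.5 * 10
VO2 = 281.5 mL/min


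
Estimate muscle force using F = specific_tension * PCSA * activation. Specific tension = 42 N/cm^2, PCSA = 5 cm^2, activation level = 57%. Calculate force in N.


F = sigma * PCSA * activation
F = 42 * 5 * 0.57
F = 119.7 N


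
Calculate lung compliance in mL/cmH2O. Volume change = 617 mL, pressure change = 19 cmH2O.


C = dV / dP
C = 617 / 19
C = 32.47 mL/cmH2O


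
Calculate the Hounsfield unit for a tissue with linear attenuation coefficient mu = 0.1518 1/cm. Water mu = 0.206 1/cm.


HU = ((mu_tissue - mu_water) / mu_water) * 1000
HU = ((0.1518 - 0.206) / 0.206) * 1000
HU = -263.1


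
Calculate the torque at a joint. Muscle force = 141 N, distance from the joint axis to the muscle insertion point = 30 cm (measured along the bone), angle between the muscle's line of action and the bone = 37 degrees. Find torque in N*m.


Torque = F * d * sin(theta)   (moment arm = d*sin(theta))
d = 30 cm = 0.3 m
Torque = 141 * 0.3 * sin(37)
Torque = 25.46 N*m


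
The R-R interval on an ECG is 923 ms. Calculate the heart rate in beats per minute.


HR = 60 / RR_interval(s)
RR = 923 ms = 0.923 s
HR = 60 / 0.923 = 65.01 bpm


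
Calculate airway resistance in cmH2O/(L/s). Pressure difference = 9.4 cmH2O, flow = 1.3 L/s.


R = dP / flow
R = 9.4 / 1.3
R = 7.231 cmH2O/(L/s)


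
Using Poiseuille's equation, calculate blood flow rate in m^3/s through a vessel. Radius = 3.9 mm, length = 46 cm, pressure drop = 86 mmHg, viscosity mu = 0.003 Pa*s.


Q = pi*r^4*dP / (8*mu*L)
r = 0.0039 m, L = 0.46 m
dP = 86 mmHg = 11465.692 Pa
Q = 7.5481e-04 m^3/s


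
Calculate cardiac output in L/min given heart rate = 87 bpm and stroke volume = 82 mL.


CO = HR * SV
CO = 87 * 82 / 1000
CO = 7.134 L/min


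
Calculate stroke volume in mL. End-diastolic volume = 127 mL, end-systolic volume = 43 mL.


SV = EDV - ESV
SV = 127 - 43
SV = 84 mL


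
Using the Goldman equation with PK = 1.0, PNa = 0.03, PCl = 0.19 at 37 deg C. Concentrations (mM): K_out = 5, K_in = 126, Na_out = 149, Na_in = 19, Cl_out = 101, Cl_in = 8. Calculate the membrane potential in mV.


Vm = (RT/F)*ln((PK*Ko + PNa*Nao + PCl*Cli)/(PK*Ki + PNa*Nai + PCl*Clo))
Numer = 10.99, Denom = 145.76
Vm = -69.08 mV


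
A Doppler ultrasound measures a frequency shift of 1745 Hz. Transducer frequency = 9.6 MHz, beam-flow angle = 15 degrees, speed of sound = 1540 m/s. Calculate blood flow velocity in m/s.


v = fd * c / (2 * f0 * cos(theta))
v = 1745 * 1540 / (2 * 9.6000e+06 * cos(15))
v = 0.1449 m/s


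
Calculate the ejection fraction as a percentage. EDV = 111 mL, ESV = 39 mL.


SV = EDV - ESV = 111 - 39 = 72 mL
EF = SV/EDV * 100 = 72/111 * 100
EF = 64.86%


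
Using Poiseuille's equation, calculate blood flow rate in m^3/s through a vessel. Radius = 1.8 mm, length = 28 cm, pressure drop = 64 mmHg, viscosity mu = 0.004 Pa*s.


Q = pi*r^4*dP / (8*mu*L)
r = 0.0018 m, L = 0.28 m
dP = 64 mmHg = 8532.608 Pa
Q = 3.1406e-05 m^3/s


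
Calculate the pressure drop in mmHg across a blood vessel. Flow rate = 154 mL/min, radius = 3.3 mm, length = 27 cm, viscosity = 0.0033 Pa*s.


dP = 8*mu*L*Q / (pi*r^4)
Q = 154 mL/min = 2.56667e-06 m^3/s
dP = 49.1057 Pa = 49.1057 / 133.322 mmHg = 0.3683 mmHg


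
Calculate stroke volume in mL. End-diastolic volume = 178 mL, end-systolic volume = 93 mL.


SV = EDV - ESV
SV = 178 - 93
SV = 85 mL


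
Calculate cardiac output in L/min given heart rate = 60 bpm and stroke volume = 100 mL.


CO = HR * SV
CO = 60 * 100 / 1000
CO = 6 L/min


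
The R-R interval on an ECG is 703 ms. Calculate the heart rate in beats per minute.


HR = 60 / RR_interval(s)
RR = 703 ms = 0.703 s
HR = 60 / 0.703 = 85.35 bpm


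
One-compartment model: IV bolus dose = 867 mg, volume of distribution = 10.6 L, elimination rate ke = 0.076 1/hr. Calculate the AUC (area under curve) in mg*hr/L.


C0 = Dose/Vd = 867/10.6 = 81.7925 mg/L
AUC = C0/ke = 81.7925/0.076
AUC = 1076 mg*hr/L


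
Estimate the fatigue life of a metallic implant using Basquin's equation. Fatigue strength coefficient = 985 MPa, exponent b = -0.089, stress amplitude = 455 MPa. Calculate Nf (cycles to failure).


sigma_a = sigma_f' * (2Nf)^b
2Nf = (sigma_a/sigma_f')^(1/b)
2Nf = (455/985)^(1/-0.089)
2Nf = 5872.4369
Nf = 2936


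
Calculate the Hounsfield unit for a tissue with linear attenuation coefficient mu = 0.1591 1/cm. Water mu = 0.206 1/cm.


HU = ((mu_tissue - mu_water) / mu_water) * 1000
HU = ((0.1591 - 0.206) / 0.206) * 1000
HU = -227.7


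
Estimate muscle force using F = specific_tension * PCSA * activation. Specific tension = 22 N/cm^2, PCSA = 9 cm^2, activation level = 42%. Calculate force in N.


F = sigma * PCSA * activation
F = 22 * 9 * 0.42
F = 83.16 N


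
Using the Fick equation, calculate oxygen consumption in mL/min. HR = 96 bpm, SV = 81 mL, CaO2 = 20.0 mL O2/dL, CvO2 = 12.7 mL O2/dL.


CO = HR*SV = 96*81/1000 = 7.776 L/min
a-v O2 diff = 20.0 - 12.7 = 7.3 mL/dL
VO2 = CO * (CaO2-CvO2) * 10 dL/L
VO2 = 7.776 * 7.3 * 10
VO2 = 567.6 mL/min


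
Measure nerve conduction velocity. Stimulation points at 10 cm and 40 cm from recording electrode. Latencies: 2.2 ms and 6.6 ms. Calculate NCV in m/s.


Distance = (40 - 10) / 100 = 0.3 m
dt = (6.6 - 2.2) / 1000 = 0.0044 s
NCV = dist / dt = 68.18 m/s


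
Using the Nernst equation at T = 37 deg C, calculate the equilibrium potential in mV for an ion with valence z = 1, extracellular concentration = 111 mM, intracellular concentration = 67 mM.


E = (RT/(zF)) * ln(C_out/C_in)
T = 37 + 273.15 = 310.15 K
E = (8.314 * 310.15 / (1 * 96485)) * ln(111/67)
E = 13.49 mV


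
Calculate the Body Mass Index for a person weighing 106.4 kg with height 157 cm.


BMI = weight / height^2
height = 157 cm = 1.57 m
BMI = 106.4 / 1.57^2
BMI = 43.17 kg/m^2


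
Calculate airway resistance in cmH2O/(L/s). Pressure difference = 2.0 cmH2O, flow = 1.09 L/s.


R = dP / flow
R = 2.0 / 1.09
R = 1.835 cmH2O/(L/s)


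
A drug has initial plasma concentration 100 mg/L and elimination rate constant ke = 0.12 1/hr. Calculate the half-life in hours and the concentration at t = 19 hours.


t_half = ln(2) / ke = 0.693147 / 0.12 = 5.776 hr
C(t) = C0 * exp(-ke*t) = 100 * exp(-0.12*19)
C(19) = 10.23 mg/L


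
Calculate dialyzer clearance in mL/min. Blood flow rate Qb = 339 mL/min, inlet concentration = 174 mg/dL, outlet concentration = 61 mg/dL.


K = Qb * (Cb_in - Cb_out) / Cb_in
K = 339 * (174 - 61) / 174
K = 220.2 mL/min


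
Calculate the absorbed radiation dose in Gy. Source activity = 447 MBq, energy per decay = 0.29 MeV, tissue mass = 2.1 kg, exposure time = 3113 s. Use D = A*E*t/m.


A = 447 MBq = 4.4700e+08 Bq
E = 0.29 MeV = 4.6458e-14 J
D = A*E*t/m = 4.4700e+08*4.6458e-14*3113/2.1
D = 0.03078 Gy


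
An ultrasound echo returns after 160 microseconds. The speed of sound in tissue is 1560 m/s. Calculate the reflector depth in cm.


depth = c * t / 2
t = 160 us = 1.6000e-04 s
depth = 1560 * 1.6000e-04 / 2
depth = 0.1248 m = 12.48 cm


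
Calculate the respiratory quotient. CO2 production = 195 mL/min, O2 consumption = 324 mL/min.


RQ = VCO2 / VO2
RQ = 195 / 324
RQ = 0.6019


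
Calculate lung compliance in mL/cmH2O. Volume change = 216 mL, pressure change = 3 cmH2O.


C = dV / dP
C = 216 / 3
C = 72 mL/cmH2O


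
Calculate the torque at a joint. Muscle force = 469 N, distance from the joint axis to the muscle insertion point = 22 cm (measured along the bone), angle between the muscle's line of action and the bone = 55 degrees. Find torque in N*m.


Torque = F * d * sin(theta)   (moment arm = d*sin(theta))
d = 22 cm = 0.22 m
Torque = 469 * 0.22 * sin(55)
Torque = 84.52 N*m


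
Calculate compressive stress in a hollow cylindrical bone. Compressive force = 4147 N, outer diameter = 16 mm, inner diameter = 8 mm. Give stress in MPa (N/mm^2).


A = pi*(r_o^2 - r_i^2)
r_o = 8 mm, r_i = 4 mm
A = 150.796 mm^2
sigma = F/A = 4147 / 150.796
sigma = 27.5 MPa


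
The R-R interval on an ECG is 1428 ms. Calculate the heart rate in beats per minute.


HR = 60 / RR_interval(s)
RR = 1428 ms = 1.428 s
HR = 60 / 1.428 = 42.02 bpm


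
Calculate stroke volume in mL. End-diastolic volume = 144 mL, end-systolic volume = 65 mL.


SV = EDV - ESV
SV = 144 - 65
SV = 79 mL


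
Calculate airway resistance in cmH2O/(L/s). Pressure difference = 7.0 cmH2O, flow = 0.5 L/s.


R = dP / flow
R = 7.0 / 0.5
R = 14 cmH2O/(L/s)


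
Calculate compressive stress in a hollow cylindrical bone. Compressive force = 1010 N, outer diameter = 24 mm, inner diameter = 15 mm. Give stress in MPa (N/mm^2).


A = pi*(r_o^2 - r_i^2)
r_o = 12 mm, r_i = 7.5 mm
A = 275.675 mm^2
sigma = F/A = 1010 / 275.675
sigma = 3.664 MPa


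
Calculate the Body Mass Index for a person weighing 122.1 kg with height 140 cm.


BMI = weight / height^2
height = 140 cm = 1.4 m
BMI = 122.1 / 1.4^2
BMI = 62.3 kg/m^2


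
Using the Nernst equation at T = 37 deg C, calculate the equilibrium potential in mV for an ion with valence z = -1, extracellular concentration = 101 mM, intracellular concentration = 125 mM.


E = (RT/(zF)) * ln(C_out/C_in)
T = 37 + 273.15 = 310.15 K
E = (8.314 * 310.15 / (-1 * 96485)) * ln(101/125)
E = 5.698 mV


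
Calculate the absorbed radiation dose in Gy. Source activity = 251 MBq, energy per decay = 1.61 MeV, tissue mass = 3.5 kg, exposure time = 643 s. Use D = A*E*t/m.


A = 251 MBq = 2.5100e+08 Bq
E = 1.61 MeV = 2.57922e-13 J
D = A*E*t/m = 2.5100e+08*2.57922e-13*643/3.5
D = 0.01189 Gy


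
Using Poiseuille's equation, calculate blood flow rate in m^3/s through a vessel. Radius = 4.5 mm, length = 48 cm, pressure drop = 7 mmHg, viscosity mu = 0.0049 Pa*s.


Q = pi*r^4*dP / (8*mu*L)
r = 0.0045 m, L = 0.48 m
dP = 7 mmHg = 933.254 Pa
Q = 6.3896e-05 m^3/s
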